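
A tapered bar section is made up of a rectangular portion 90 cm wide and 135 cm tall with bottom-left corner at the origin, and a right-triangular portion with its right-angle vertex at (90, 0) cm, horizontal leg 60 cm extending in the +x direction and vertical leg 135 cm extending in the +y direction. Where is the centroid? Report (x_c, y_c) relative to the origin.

x_c = 61.25 cm, y_c = 61.88 cm

rectangular portion: A = 90 × 135 = 12150.00, centroid at (45.00, 67.50).
triangular portion: A = ½·60·135 = 4050.00, centroid at (110.00, 45.00).
ΣA = 16200.00 cm²
ΣAx_c = (12150.00)(45.00) + (4050.00)(110.00) = 992250.00 cm³
ΣAy_c = (12150.00)(67.50) + (4050.00)(45.00) = 1002375.00 cm³
x_c = 992250.00 / 16200.00 = 61.25 cm
y_c = 1002375.00 / 16200.00 = 61.88 cm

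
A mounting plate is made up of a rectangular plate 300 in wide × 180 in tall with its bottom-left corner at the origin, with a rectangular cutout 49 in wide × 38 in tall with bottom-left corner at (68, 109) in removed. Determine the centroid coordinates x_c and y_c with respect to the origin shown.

x_c = 152.05 in, y_c = 88.64 in

plate: A = 300 × 180 = 54000.00, centroid at (150.00, 90.00).
hole: A = −(49 × 38) = -1862.00, centroid at (92.50, 128.00).
ΣA = 52138.00 in², ΣAx_c = 7927765.00 in³, ΣAy_c = 4621664.00 in³.
x_c = 7927765.00/52138.00 = 152.05 in; y_c = 4621664.00/52138.00 = 88.64 in.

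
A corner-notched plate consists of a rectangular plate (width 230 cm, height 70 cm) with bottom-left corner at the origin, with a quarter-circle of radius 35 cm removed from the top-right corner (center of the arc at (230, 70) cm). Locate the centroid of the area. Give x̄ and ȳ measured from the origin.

plate: A = 230 × 70 = 16100.00, centroid at (115.00, 35.00).
removed quarter-circle: A = −¼π·35² = -962.11, centroid at (215.15, 55.15).
ΣA = 15137.89 cm²
ΣAx̄ = (16100.00)(115.00) + (-962.11)(215.15) = 1644505.73 cm³
ΣAȳ = (16100.00)(35.00) + (-962.11)(55.15) = 510443.77 cm³
x̄ = 1644505.73 / 15137.89 = 108.64 cm
ȳ = 510443.77 / 15137.89 = 33.72 cm

x̄ = 108.64 cm, ȳ = 33.72 cm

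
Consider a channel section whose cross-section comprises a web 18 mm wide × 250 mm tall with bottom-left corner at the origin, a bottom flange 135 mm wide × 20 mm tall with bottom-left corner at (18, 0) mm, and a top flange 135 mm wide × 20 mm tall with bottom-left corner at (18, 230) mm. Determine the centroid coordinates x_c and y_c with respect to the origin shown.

Part | A | x̄ᵢ | ȳᵢ | A·x̄ᵢ | A·ȳᵢ
web | 4500.00 | 9.00 | 125.00 | 40500.00 | 562500.00
bottom flange | 2700.00 | 85.50 | 10.00 | 230850.00 | 27000.00
top flange | 2700.00 | 85.50 | 240.00 | 230850.00 | 648000.00
Σ | 9900.00 |  |  | 502200.00 | 1237500.00
x_c = 502200.00 / 9900.00 = 50.73 mm
y_c = 1237500.00 / 9900.00 = 125.00 mm

x_c = 50.73 mm, y_c = 125.00 mm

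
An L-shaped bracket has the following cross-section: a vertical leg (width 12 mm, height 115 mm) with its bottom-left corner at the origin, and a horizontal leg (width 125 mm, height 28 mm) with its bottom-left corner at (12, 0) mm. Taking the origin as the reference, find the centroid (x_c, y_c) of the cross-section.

x_c = 55.13 mm, y_c = 26.30 mm

vertical leg: A = 12 × 115 = 1380.00, centroid at (6.00, 57.50).
horizontal leg: A = 125 × 28 = 3500.00, centroid at (74.50, 14.00).
ΣA = 4880.00 mm², ΣAx_c = 269030.00 mm³, ΣAy_c = 128350.00 mm³.
x_c = 269030.00/4880.00 = 55.13 mm; y_c = 128350.00/4880.00 = 26.30 mm.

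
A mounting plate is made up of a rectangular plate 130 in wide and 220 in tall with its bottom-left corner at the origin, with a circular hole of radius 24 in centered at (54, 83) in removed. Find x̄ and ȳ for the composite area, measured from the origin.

plate: A = 130 × 220 = 28600.00, centroid at (65.00, 110.00).
hole: A = −π·24² = -1809.56, centroid at (54.00, 83.00).
ΣA = 26790.44 in², ΣAx̄ = 1761283.90 in³, ΣAȳ = 2995806.74 in³.
x̄ = 1761283.90/26790.44 = 65.74 in; ȳ = 2995806.74/26790.44 = 111.82 in.

x̄ = 65.74 in, ȳ = 111.82 in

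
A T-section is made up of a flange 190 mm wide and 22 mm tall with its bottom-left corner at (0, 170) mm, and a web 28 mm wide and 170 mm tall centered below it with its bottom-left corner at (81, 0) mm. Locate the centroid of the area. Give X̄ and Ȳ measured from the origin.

web: A = 28 × 170 = 4760.00, centroid at (95.00, 85.00).
flange: A = 190 × 22 = 4180.00, centroid at (95.00, 181.00).
ΣA = 8940.00 mm²
ΣAX̄ = (4760.00)(95.00) + (4180.00)(95.00) = 849300.00 mm³
ΣAȲ = (4760.00)(85.00) + (4180.00)(181.00) = 1161180.00 mm³
X̄ = 849300.00 / 8940.00 = 95.00 mm
Ȳ = 1161180.00 / 8940.00 = 129.89 mm

X̄ = 95.00 mm, Ȳ = 129.89 mm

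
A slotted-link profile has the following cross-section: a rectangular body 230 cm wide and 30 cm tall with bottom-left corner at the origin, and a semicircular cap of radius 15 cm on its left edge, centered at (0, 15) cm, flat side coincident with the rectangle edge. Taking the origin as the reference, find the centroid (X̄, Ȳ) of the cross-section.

X̄ = 109.09 cm, Ȳ = 15.00 cm

Part | A | x̄ᵢ | ȳᵢ | A·x̄ᵢ | A·ȳᵢ
rectangular body | 6900.00 | 115.00 | 15.00 | 793500.00 | 103500.00
semicircular end | 353.43 | -6.37 | 15.00 | -2250.00 | 5301.44
Σ | 7253.43 |  |  | 791250.00 | 108801.44
X̄ = 791250.00 / 7253.43 = 109.09 cm
Ȳ = 108801.44 / 7253.43 = 15.00 cm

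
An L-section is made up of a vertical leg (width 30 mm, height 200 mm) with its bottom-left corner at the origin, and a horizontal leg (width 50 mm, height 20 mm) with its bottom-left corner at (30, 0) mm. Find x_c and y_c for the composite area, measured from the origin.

vertical leg: A = 30 × 200 = 6000.00, centroid at (15.00, 100.00).
horizontal leg: A = 50 × 20 = 1000.00, centroid at (55.00, 10.00).
ΣA = 7000.00 mm², ΣAx_c = 145000.00 mm³, ΣAy_c = 610000.00 mm³.
x_c = 145000.00/7000.00 = 20.71 mm; y_c = 610000.00/7000.00 = 87.14 mm.

x_c = 20.71 mm, y_c = 87.14 mm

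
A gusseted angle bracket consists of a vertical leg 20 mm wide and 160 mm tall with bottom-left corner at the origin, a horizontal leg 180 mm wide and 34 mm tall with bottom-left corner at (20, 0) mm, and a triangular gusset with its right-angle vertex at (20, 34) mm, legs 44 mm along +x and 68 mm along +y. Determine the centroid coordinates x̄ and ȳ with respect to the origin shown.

x̄ = 69.99 mm, ȳ = 41.13 mm

vertical leg: A = 20 × 160 = 3200.00, centroid at (10.00, 80.00).
horizontal leg: A = 180 × 34 = 6120.00, centroid at (110.00, 17.00).
gusset: A = ½·44·68 = 1496.00, centroid at (34.67, 56.67).
ΣA = 10816.00 mm², ΣAx̄ = 757061.33 mm³, ΣAȳ = 444813.33 mm³.
x̄ = 757061.33/10816.00 = 69.99 mm; ȳ = 444813.33/10816.00 = 41.13 mm.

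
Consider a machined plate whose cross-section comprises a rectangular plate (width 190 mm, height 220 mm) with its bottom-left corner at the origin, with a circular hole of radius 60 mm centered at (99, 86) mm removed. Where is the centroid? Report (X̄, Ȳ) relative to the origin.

Part | A | x̄ᵢ | ȳᵢ | A·x̄ᵢ | A·ȳᵢ
plate | 41800.00 | 95.00 | 110.00 | 3971000.00 | 4598000.00
hole | -11309.73 | 99.00 | 86.00 | -1119663.62 | -972637.09
Σ | 30490.27 |  |  | 2851336.38 | 3625362.91
X̄ = 2851336.38 / 30490.27 = 93.52 mm
Ȳ = 3625362.91 / 30490.27 = 118.90 mm

X̄ = 93.52 mm, Ȳ = 118.90 mm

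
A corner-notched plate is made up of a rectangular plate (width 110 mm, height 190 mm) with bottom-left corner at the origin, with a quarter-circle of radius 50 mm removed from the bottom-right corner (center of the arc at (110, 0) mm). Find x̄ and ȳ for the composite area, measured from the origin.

x̄ = 51.50 mm, ȳ = 102.65 mm

Part | A | x̄ᵢ | ȳᵢ | A·x̄ᵢ | A·ȳᵢ
plate | 20900.00 | 55.00 | 95.00 | 1149500.00 | 1985500.00
removed quarter-circle | -1963.50 | 88.78 | 21.22 | -174317.83 | -41666.67
Σ | 18936.50 |  |  | 975182.17 | 1943833.33
x̄ = 975182.17 / 18936.50 = 51.50 mm
ȳ = 1943833.33 / 18936.50 = 102.65 mm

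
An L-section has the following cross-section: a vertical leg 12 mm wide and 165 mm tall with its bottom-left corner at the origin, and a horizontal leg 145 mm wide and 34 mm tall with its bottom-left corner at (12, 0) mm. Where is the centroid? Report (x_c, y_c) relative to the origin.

x_c = 62.01 mm, y_c = 35.77 mm

vertical leg: A = 12 × 165 = 1980.00, centroid at (6.00, 82.50).
horizontal leg: A = 145 × 34 = 4930.00, centroid at (84.50, 17.00).
ΣA = 6910.00 mm²
ΣAx_c = (1980.00)(6.00) + (4930.00)(84.50) = 428465.00 mm³
ΣAy_c = (1980.00)(82.50) + (4930.00)(17.00) = 247160.00 mm³
x_c = 428465.00 / 6910.00 = 62.01 mm
y_c = 247160.00 / 6910.00 = 35.77 mm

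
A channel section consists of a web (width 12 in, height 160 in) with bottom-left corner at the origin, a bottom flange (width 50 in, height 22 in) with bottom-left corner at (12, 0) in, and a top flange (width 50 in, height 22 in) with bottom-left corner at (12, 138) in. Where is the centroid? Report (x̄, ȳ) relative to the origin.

x̄ = 22.55 in, ȳ = 80.00 in

Part | A | x̄ᵢ | ȳᵢ | A·x̄ᵢ | A·ȳᵢ
web | 1920.00 | 6.00 | 80.00 | 11520.00 | 153600.00
bottom flange | 1100.00 | 37.00 | 11.00 | 40700.00 | 12100.00
top flange | 1100.00 | 37.00 | 149.00 | 40700.00 | 163900.00
Σ | 4120.00 |  |  | 92920.00 | 329600.00
x̄ = 92920.00 / 4120.00 = 22.55 in
ȳ = 329600.00 / 4120.00 = 80.00 in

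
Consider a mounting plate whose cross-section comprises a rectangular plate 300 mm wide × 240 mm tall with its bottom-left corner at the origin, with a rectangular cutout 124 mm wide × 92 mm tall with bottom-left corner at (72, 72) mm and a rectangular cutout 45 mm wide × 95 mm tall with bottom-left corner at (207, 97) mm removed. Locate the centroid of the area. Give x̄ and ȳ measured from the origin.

plate: A = 300 × 240 = 72000.00, centroid at (150.00, 120.00).
hole 1: A = −(124 × 92) = -11408.00, centroid at (134.00, 118.00).
hole 2: A = −(45 × 95) = -4275.00, centroid at (229.50, 144.50).
ΣA = 56317.00 mm², ΣAx̄ = 8290215.50 mm³, ΣAȳ = 6676118.50 mm³.
x̄ = 8290215.50/56317.00 = 147.21 mm; ȳ = 6676118.50/56317.00 = 118.55 mm.

x̄ = 147.21 mm, ȳ = 118.55 mm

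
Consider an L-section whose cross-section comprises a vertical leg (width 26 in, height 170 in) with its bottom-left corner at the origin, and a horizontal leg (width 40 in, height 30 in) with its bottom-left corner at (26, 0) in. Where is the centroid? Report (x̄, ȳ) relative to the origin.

x̄ = 20.05 in, ȳ = 70.05 in

vertical leg: A = 26 × 170 = 4420.00, centroid at (13.00, 85.00).
horizontal leg: A = 40 × 30 = 1200.00, centroid at (46.00, 15.00).
ΣA = 5620.00 in², ΣAx̄ = 112660.00 in³, ΣAȳ = 393700.00 in³.
x̄ = 112660.00/5620.00 = 20.05 in; ȳ = 393700.00/5620.00 = 70.05 in.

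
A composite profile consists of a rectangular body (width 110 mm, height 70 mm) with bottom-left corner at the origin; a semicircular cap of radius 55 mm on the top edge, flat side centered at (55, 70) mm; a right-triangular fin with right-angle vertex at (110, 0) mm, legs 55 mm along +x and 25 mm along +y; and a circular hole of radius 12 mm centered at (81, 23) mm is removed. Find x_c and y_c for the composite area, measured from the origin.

Part | A | x̄ᵢ | ȳᵢ | A·x̄ᵢ | A·ȳᵢ
rectangular body | 7700.00 | 55.00 | 35.00 | 423500.00 | 269500.00
semicircular top | 4751.66 | 55.00 | 93.34 | 261341.24 | 443532.79
triangular fin | 687.50 | 128.33 | 8.33 | 88229.17 | 5729.17
hole | -452.39 | 81.00 | 23.00 | -36643.54 | -10404.95
Σ | 12686.77 |  |  | 736426.87 | 708357.00
x_c = 736426.87 / 12686.77 = 58.05 mm
y_c = 708357.00 / 12686.77 = 55.83 mm

x_c = 58.05 mm, y_c = 55.83 mm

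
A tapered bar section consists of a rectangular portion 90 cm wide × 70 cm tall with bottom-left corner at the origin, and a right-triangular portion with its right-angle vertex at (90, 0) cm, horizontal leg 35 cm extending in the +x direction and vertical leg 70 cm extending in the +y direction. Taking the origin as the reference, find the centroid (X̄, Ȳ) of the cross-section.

Part | A | x̄ᵢ | ȳᵢ | A·x̄ᵢ | A·ȳᵢ
rectangular portion | 6300.00 | 45.00 | 35.00 | 283500.00 | 220500.00
triangular portion | 1225.00 | 101.67 | 23.33 | 124541.67 | 28583.33
Σ | 7525.00 |  |  | 408041.67 | 249083.33
X̄ = 408041.67 / 7525.00 = 54.22 cm
Ȳ = 249083.33 / 7525.00 = 33.10 cm

X̄ = 54.22 cm, Ȳ = 33.10 cm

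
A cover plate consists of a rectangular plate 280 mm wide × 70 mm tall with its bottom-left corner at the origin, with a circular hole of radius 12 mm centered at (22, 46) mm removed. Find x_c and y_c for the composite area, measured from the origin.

plate: A = 280 × 70 = 19600.00, centroid at (140.00, 35.00).
hole: A = −π·12² = -452.39, centroid at (22.00, 46.00).
ΣA = 19147.61 mm²
ΣAx_c = (19600.00)(140.00) + (-452.39)(22.00) = 2734047.43 mm³
ΣAy_c = (19600.00)(35.00) + (-452.39)(46.00) = 665190.09 mm³
x_c = 2734047.43 / 19147.61 = 142.79 mm
y_c = 665190.09 / 19147.61 = 34.74 mm

x_c = 142.79 mm, y_c = 34.74 mm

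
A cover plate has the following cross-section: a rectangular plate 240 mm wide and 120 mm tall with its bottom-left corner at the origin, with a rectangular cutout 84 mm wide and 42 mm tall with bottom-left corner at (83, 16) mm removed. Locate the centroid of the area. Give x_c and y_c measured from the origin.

plate: A = 240 × 120 = 28800.00, centroid at (120.00, 60.00).
hole: A = −(84 × 42) = -3528.00, centroid at (125.00, 37.00).
ΣA = 25272.00 mm², ΣAx_c = 3015000.00 mm³, ΣAy_c = 1597464.00 mm³.
x_c = 3015000.00/25272.00 = 119.30 mm; y_c = 1597464.00/25272.00 = 63.21 mm.

x_c = 119.30 mm, y_c = 63.21 mm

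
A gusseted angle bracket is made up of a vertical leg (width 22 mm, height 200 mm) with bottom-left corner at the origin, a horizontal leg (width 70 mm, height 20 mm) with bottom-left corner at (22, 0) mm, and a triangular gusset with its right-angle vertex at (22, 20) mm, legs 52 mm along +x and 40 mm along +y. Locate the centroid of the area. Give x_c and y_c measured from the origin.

Part | A | x̄ᵢ | ȳᵢ | A·x̄ᵢ | A·ȳᵢ
vertical leg | 4400.00 | 11.00 | 100.00 | 48400.00 | 440000.00
horizontal leg | 1400.00 | 57.00 | 10.00 | 79800.00 | 14000.00
gusset | 1040.00 | 39.33 | 33.33 | 40906.67 | 34666.67
Σ | 6840.00 |  |  | 169106.67 | 488666.67
x_c = 169106.67 / 6840.00 = 24.72 mm
y_c = 488666.67 / 6840.00 = 71.44 mm

x_c = 24.72 mm, y_c = 71.44 mm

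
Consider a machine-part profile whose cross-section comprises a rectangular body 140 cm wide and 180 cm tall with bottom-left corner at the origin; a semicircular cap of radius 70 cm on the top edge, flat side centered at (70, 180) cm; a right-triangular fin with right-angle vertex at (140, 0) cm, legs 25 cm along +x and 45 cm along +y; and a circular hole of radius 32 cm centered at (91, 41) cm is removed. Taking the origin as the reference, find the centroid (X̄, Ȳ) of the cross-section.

rectangular body: A = 140 × 180 = 25200.00, centroid at (70.00, 90.00).
semicircular top: A = ½π·70² = 7696.90, centroid at (70.00, 209.71).
triangular fin: A = ½·25·45 = 562.50, centroid at (148.33, 15.00).
hole: A = −π·32² = -3216.99, centroid at (91.00, 41.00).
ΣA = 30242.41 cm²
ΣAX̄ = (25200.00)(70.00) + (7696.90)(70.00) + (562.50)(148.33) + (-3216.99)(91.00) = 2093474.47 cm³
ΣAȲ = (25200.00)(90.00) + (7696.90)(209.71) + (562.50)(15.00) + (-3216.99)(41.00) = 3758649.90 cm³
X̄ = 2093474.47 / 30242.41 = 69.22 cm
Ȳ = 3758649.90 / 30242.41 = 124.28 cm

X̄ = 69.22 cm, Ȳ = 124.28 cm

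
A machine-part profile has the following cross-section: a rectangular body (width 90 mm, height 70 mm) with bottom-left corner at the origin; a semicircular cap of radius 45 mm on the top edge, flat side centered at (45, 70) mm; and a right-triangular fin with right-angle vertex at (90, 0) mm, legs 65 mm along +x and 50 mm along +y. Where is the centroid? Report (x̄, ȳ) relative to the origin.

x̄ = 54.75 mm, ȳ = 47.81 mm

rectangular body: A = 90 × 70 = 6300.00, centroid at (45.00, 35.00).
semicircular top: A = ½π·45² = 3180.86, centroid at (45.00, 89.10).
triangular fin: A = ½·65·50 = 1625.00, centroid at (111.67, 16.67).
ΣA = 11105.86 mm², ΣAx̄ = 608097.15 mm³, ΣAȳ = 530993.71 mm³.
x̄ = 608097.15/11105.86 = 54.75 mm; ȳ = 530993.71/11105.86 = 47.81 mm.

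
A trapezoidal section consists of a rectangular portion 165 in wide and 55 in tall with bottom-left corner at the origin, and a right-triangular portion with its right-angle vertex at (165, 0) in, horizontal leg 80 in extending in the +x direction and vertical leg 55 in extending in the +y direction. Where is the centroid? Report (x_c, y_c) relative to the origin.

x_c = 103.80 in, y_c = 25.71 in

rectangular portion: A = 165 × 55 = 9075.00, centroid at (82.50, 27.50).
triangular portion: A = ½·80·55 = 2200.00, centroid at (191.67, 18.33).
ΣA = 11275.00 in², ΣAx_c = 1170354.17 in³, ΣAy_c = 289895.83 in³.
x_c = 1170354.17/11275.00 = 103.80 in; y_c = 289895.83/11275.00 = 25.71 in.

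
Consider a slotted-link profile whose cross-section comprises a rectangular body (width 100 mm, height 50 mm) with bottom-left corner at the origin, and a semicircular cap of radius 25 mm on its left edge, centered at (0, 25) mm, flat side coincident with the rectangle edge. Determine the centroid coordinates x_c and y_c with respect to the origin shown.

x_c = 40.05 mm, y_c = 25.00 mm

Part | A | x̄ᵢ | ȳᵢ | A·x̄ᵢ | A·ȳᵢ
rectangular body | 5000.00 | 50.00 | 25.00 | 250000.00 | 125000.00
semicircular end | 981.75 | -10.61 | 25.00 | -10416.67 | 24543.69
Σ | 5981.75 |  |  | 239583.33 | 149543.69
x_c = 239583.33 / 5981.75 = 40.05 mm
y_c = 149543.69 / 5981.75 = 25.00 mm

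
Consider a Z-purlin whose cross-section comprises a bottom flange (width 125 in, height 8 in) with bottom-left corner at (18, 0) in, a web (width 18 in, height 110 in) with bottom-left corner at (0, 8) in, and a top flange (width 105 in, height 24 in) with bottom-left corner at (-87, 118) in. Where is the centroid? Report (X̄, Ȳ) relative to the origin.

X̄ = 2.07 in, Ȳ = 82.97 in

bottom flange: A = 125 × 8 = 1000.00, centroid at (80.50, 4.00).
web: A = 18 × 110 = 1980.00, centroid at (9.00, 63.00).
top flange: A = 105 × 24 = 2520.00, centroid at (-34.50, 130.00).
ΣA = 5500.00 in²
ΣAX̄ = (1000.00)(80.50) + (1980.00)(9.00) + (2520.00)(-34.50) = 11380.00 in³
ΣAȲ = (1000.00)(4.00) + (1980.00)(63.00) + (2520.00)(130.00) = 456340.00 in³
X̄ = 11380.00 / 5500.00 = 2.07 in
Ȳ = 456340.00 / 5500.00 = 82.97 in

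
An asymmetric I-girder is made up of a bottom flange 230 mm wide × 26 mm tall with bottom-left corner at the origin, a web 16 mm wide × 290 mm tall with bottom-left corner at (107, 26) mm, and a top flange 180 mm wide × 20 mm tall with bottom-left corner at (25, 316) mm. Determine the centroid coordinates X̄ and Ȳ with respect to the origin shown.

Part | A | x̄ᵢ | ȳᵢ | A·x̄ᵢ | A·ȳᵢ
bottom flange | 5980.00 | 115.00 | 13.00 | 687700.00 | 77740.00
web | 4640.00 | 115.00 | 171.00 | 533600.00 | 793440.00
top flange | 3600.00 | 115.00 | 326.00 | 414000.00 | 1173600.00
Σ | 14220.00 |  |  | 1635300.00 | 2044780.00
X̄ = 1635300.00 / 14220.00 = 115.00 mm
Ȳ = 2044780.00 / 14220.00 = 143.80 mm

X̄ = 115.00 mm, Ȳ = 143.80 mm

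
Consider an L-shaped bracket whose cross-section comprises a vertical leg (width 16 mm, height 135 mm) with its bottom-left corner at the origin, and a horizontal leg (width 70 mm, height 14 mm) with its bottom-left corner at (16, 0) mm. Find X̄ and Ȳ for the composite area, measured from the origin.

vertical leg: A = 16 × 135 = 2160.00, centroid at (8.00, 67.50).
horizontal leg: A = 70 × 14 = 980.00, centroid at (51.00, 7.00).
ΣA = 3140.00 mm², ΣAX̄ = 67260.00 mm³, ΣAȲ = 152660.00 mm³.
X̄ = 67260.00/3140.00 = 21.42 mm; Ȳ = 152660.00/3140.00 = 48.62 mm.

X̄ = 21.42 mm, Ȳ = 48.62 mm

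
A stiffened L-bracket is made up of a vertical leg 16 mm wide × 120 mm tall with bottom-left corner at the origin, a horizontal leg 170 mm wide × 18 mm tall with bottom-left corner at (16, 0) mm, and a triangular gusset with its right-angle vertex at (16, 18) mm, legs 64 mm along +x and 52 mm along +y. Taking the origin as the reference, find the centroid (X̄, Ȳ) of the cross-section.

X̄ = 58.18 mm, Ȳ = 30.33 mm

Part | A | x̄ᵢ | ȳᵢ | A·x̄ᵢ | A·ȳᵢ
vertical leg | 1920.00 | 8.00 | 60.00 | 15360.00 | 115200.00
horizontal leg | 3060.00 | 101.00 | 9.00 | 309060.00 | 27540.00
gusset | 1664.00 | 37.33 | 35.33 | 62122.67 | 58794.67
Σ | 6644.00 |  |  | 386542.67 | 201534.67
X̄ = 386542.67 / 6644.00 = 58.18 mm
Ȳ = 201534.67 / 6644.00 = 30.33 mm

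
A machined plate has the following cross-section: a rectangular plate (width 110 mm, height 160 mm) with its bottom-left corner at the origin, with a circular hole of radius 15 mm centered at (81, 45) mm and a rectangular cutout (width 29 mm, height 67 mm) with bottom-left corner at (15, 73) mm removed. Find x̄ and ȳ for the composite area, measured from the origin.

x̄ = 57.08 mm, ȳ = 78.21 mm

Part | A | x̄ᵢ | ȳᵢ | A·x̄ᵢ | A·ȳᵢ
plate | 17600.00 | 55.00 | 80.00 | 968000.00 | 1408000.00
hole 1 | -706.86 | 81.00 | 45.00 | -57255.53 | -31808.63
hole 2 | -1943.00 | 29.50 | 106.50 | -57318.50 | -206929.50
Σ | 14950.14 |  |  | 853425.97 | 1169261.87
x̄ = 853425.97 / 14950.14 = 57.08 mm
ȳ = 1169261.87 / 14950.14 = 78.21 mm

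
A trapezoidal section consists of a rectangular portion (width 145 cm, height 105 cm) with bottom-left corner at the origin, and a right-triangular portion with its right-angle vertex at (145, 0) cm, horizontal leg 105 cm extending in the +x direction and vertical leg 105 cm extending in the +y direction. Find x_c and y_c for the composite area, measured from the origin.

x_c = 101.08 cm, y_c = 47.85 cm

rectangular portion: A = 145 × 105 = 15225.00, centroid at (72.50, 52.50).
triangular portion: A = ½·105·105 = 5512.50, centroid at (180.00, 35.00).
ΣA = 20737.50 cm², ΣAx_c = 2096062.50 cm³, ΣAy_c = 992250.00 cm³.
x_c = 2096062.50/20737.50 = 101.08 cm; y_c = 992250.00/20737.50 = 47.85 cm.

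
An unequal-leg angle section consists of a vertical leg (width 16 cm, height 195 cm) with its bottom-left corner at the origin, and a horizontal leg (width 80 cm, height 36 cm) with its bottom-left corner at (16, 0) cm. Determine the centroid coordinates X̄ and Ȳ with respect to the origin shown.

X̄ = 31.04 cm, Ȳ = 59.34 cm

vertical leg: A = 16 × 195 = 3120.00, centroid at (8.00, 97.50).
horizontal leg: A = 80 × 36 = 2880.00, centroid at (56.00, 18.00).
ΣA = 6000.00 cm²
ΣAX̄ = (3120.00)(8.00) + (2880.00)(56.00) = 186240.00 cm³
ΣAȲ = (3120.00)(97.50) + (2880.00)(18.00) = 356040.00 cm³
X̄ = 186240.00 / 6000.00 = 31.04 cm
Ȳ = 356040.00 / 6000.00 = 59.34 cm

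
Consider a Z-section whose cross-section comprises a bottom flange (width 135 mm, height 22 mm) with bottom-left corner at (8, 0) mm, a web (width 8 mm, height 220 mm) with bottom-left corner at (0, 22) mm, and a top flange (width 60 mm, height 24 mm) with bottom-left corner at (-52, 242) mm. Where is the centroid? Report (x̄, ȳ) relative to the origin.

x̄ = 32.35 mm, ȳ = 102.23 mm

Part | A | x̄ᵢ | ȳᵢ | A·x̄ᵢ | A·ȳᵢ
bottom flange | 2970.00 | 75.50 | 11.00 | 224235.00 | 32670.00
web | 1760.00 | 4.00 | 132.00 | 7040.00 | 232320.00
top flange | 1440.00 | -22.00 | 254.00 | -31680.00 | 365760.00
Σ | 6170.00 |  |  | 199595.00 | 630750.00
x̄ = 199595.00 / 6170.00 = 32.35 mm
ȳ = 630750.00 / 6170.00 = 102.23 mm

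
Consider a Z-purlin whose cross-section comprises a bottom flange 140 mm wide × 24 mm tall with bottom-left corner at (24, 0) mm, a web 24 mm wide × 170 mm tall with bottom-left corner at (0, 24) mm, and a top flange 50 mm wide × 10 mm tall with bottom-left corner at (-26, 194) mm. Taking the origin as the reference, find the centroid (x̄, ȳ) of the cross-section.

Part | A | x̄ᵢ | ȳᵢ | A·x̄ᵢ | A·ȳᵢ
bottom flange | 3360.00 | 94.00 | 12.00 | 315840.00 | 40320.00
web | 4080.00 | 12.00 | 109.00 | 48960.00 | 444720.00
top flange | 500.00 | -1.00 | 199.00 | -500.00 | 99500.00
Σ | 7940.00 |  |  | 364300.00 | 584540.00
x̄ = 364300.00 / 7940.00 = 45.88 mm
ȳ = 584540.00 / 7940.00 = 73.62 mm

x̄ = 45.88 mm, ȳ = 73.62 mm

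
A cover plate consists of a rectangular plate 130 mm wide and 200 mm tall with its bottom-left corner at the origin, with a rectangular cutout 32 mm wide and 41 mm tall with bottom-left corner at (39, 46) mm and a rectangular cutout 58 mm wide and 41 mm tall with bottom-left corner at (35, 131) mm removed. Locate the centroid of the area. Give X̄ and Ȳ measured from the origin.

X̄ = 65.69 mm, Ȳ = 96.48 mm

plate: A = 130 × 200 = 26000.00, centroid at (65.00, 100.00).
hole 1: A = −(32 × 41) = -1312.00, centroid at (55.00, 66.50).
hole 2: A = −(58 × 41) = -2378.00, centroid at (64.00, 151.50).
ΣA = 22310.00 mm², ΣAX̄ = 1465648.00 mm³, ΣAȲ = 2152485.00 mm³.
X̄ = 1465648.00/22310.00 = 65.69 mm; Ȳ = 2152485.00/22310.00 = 96.48 mm.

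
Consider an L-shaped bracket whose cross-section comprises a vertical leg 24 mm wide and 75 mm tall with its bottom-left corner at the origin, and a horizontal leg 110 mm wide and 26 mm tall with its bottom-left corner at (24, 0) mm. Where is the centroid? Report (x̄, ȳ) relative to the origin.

x̄ = 53.12 mm, ȳ = 22.46 mm

vertical leg: A = 24 × 75 = 1800.00, centroid at (12.00, 37.50).
horizontal leg: A = 110 × 26 = 2860.00, centroid at (79.00, 13.00).
ΣA = 4660.00 mm²
ΣAx̄ = (1800.00)(12.00) + (2860.00)(79.00) = 247540.00 mm³
ΣAȳ = (1800.00)(37.50) + (2860.00)(13.00) = 104680.00 mm³
x̄ = 247540.00 / 4660.00 = 53.12 mm
ȳ = 104680.00 / 4660.00 = 22.46 mm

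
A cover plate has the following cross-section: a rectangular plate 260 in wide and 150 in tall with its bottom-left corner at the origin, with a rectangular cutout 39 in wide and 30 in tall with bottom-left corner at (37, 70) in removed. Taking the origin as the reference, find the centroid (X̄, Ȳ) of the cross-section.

X̄ = 132.27 in, Ȳ = 74.69 in

plate: A = 260 × 150 = 39000.00, centroid at (130.00, 75.00).
hole: A = −(39 × 30) = -1170.00, centroid at (56.50, 85.00).
ΣA = 37830.00 in²
ΣAX̄ = (39000.00)(130.00) + (-1170.00)(56.50) = 5003895.00 in³
ΣAȲ = (39000.00)(75.00) + (-1170.00)(85.00) = 2825550.00 in³
X̄ = 5003895.00 / 37830.00 = 132.27 in
Ȳ = 2825550.00 / 37830.00 = 74.69 in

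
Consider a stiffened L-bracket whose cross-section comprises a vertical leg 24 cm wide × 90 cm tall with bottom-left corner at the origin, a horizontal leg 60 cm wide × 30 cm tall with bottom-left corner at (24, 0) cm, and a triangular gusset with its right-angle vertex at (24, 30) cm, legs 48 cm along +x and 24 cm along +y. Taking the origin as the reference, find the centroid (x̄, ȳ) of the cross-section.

x̄ = 32.22 cm, ȳ = 32.21 cm

Part | A | x̄ᵢ | ȳᵢ | A·x̄ᵢ | A·ȳᵢ
vertical leg | 2160.00 | 12.00 | 45.00 | 25920.00 | 97200.00
horizontal leg | 1800.00 | 54.00 | 15.00 | 97200.00 | 27000.00
gusset | 576.00 | 40.00 | 38.00 | 23040.00 | 21888.00
Σ | 4536.00 |  |  | 146160.00 | 146088.00
x̄ = 146160.00 / 4536.00 = 32.22 cm
ȳ = 146088.00 / 4536.00 = 32.21 cm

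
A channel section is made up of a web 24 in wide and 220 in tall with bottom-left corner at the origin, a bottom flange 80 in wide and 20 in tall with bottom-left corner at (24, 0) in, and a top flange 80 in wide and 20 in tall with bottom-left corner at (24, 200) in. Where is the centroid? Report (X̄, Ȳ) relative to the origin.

Part | A | x̄ᵢ | ȳᵢ | A·x̄ᵢ | A·ȳᵢ
web | 5280.00 | 12.00 | 110.00 | 63360.00 | 580800.00
bottom flange | 1600.00 | 64.00 | 10.00 | 102400.00 | 16000.00
top flange | 1600.00 | 64.00 | 210.00 | 102400.00 | 336000.00
Σ | 8480.00 |  |  | 268160.00 | 932800.00
X̄ = 268160.00 / 8480.00 = 31.62 in
Ȳ = 932800.00 / 8480.00 = 110.00 in

X̄ = 31.62 in, Ȳ = 110.00 in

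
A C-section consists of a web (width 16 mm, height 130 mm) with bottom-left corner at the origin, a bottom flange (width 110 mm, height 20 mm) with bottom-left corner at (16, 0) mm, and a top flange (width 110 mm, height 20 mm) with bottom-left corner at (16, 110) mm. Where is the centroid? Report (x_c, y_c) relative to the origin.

x_c = 50.78 mm, y_c = 65.00 mm

web: A = 16 × 130 = 2080.00, centroid at (8.00, 65.00).
bottom flange: A = 110 × 20 = 2200.00, centroid at (71.00, 10.00).
top flange: A = 110 × 20 = 2200.00, centroid at (71.00, 120.00).
ΣA = 6480.00 mm², ΣAx_c = 329040.00 mm³, ΣAy_c = 421200.00 mm³.
x_c = 329040.00/6480.00 = 50.78 mm; y_c = 421200.00/6480.00 = 65.00 mm.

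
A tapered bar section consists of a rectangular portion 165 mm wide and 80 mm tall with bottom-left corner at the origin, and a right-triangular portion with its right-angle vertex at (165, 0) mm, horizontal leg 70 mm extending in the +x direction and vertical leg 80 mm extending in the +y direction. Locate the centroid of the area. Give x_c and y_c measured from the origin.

rectangular portion: A = 165 × 80 = 13200.00, centroid at (82.50, 40.00).
triangular portion: A = ½·70·80 = 2800.00, centroid at (188.33, 26.67).
ΣA = 16000.00 mm², ΣAx_c = 1616333.33 mm³, ΣAy_c = 602666.67 mm³.
x_c = 1616333.33/16000.00 = 101.02 mm; y_c = 602666.67/16000.00 = 37.67 mm.

x_c = 101.02 mm, y_c = 37.67 mm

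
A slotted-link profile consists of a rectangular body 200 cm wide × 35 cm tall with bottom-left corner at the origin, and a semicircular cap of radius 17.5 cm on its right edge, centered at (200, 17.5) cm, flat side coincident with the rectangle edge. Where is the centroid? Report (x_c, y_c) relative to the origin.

Part | A | x̄ᵢ | ȳᵢ | A·x̄ᵢ | A·ȳᵢ
rectangular body | 7000.00 | 100.00 | 17.50 | 700000.00 | 122500.00
semicircular end | 481.06 | 207.43 | 17.50 | 99784.19 | 8418.49
Σ | 7481.06 |  |  | 799784.19 | 130918.49
x_c = 799784.19 / 7481.06 = 106.91 cm
y_c = 130918.49 / 7481.06 = 17.50 cm

x_c = 106.91 cm, y_c = 17.50 cm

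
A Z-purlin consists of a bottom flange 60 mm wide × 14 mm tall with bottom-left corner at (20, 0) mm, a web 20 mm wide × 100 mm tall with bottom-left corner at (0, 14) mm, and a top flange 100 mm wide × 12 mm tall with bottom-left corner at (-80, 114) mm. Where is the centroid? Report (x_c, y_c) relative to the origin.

bottom flange: A = 60 × 14 = 840.00, centroid at (50.00, 7.00).
web: A = 20 × 100 = 2000.00, centroid at (10.00, 64.00).
top flange: A = 100 × 12 = 1200.00, centroid at (-30.00, 120.00).
ΣA = 4040.00 mm²
ΣAx_c = (840.00)(50.00) + (2000.00)(10.00) + (1200.00)(-30.00) = 26000.00 mm³
ΣAy_c = (840.00)(7.00) + (2000.00)(64.00) + (1200.00)(120.00) = 277880.00 mm³
x_c = 26000.00 / 4040.00 = 6.44 mm
y_c = 277880.00 / 4040.00 = 68.78 mm

x_c = 6.44 mm, y_c = 68.78 mm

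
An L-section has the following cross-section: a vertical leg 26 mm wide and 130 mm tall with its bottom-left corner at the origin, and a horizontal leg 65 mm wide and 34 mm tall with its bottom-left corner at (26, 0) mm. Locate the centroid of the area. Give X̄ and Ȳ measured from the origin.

X̄ = 30.99 mm, Ȳ = 46.02 mm

vertical leg: A = 26 × 130 = 3380.00, centroid at (13.00, 65.00).
horizontal leg: A = 65 × 34 = 2210.00, centroid at (58.50, 17.00).
ΣA = 5590.00 mm², ΣAX̄ = 173225.00 mm³, ΣAȲ = 257270.00 mm³.
X̄ = 173225.00/5590.00 = 30.99 mm; Ȳ = 257270.00/5590.00 = 46.02 mm.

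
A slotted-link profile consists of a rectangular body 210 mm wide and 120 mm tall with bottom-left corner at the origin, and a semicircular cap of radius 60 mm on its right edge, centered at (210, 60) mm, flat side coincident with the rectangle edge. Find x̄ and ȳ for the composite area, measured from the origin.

x̄ = 128.91 mm, ȳ = 60.00 mm

rectangular body: A = 210 × 120 = 25200.00, centroid at (105.00, 60.00).
semicircular end: A = ½π·60² = 5654.87, centroid at (235.46, 60.00).
ΣA = 30854.87 mm²
ΣAx̄ = (25200.00)(105.00) + (5654.87)(235.46) = 3977522.02 mm³
ΣAȳ = (25200.00)(60.00) + (5654.87)(60.00) = 1851292.01 mm³
x̄ = 3977522.02 / 30854.87 = 128.91 mm
ȳ = 1851292.01 / 30854.87 = 60.00 mm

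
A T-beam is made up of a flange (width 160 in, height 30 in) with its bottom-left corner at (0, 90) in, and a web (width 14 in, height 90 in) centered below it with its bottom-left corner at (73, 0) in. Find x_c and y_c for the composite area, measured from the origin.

web: A = 14 × 90 = 1260.00, centroid at (80.00, 45.00).
flange: A = 160 × 30 = 4800.00, centroid at (80.00, 105.00).
ΣA = 6060.00 in², ΣAx_c = 484800.00 in³, ΣAy_c = 560700.00 in³.
x_c = 484800.00/6060.00 = 80.00 in; y_c = 560700.00/6060.00 = 92.52 in.

x_c = 80.00 in, y_c = 92.52 in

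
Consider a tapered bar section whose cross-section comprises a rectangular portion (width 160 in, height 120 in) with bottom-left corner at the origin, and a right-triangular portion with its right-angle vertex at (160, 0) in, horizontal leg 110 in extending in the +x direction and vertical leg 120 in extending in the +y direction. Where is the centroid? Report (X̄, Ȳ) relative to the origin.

X̄ = 109.84 in, Ȳ = 54.88 in

rectangular portion: A = 160 × 120 = 19200.00, centroid at (80.00, 60.00).
triangular portion: A = ½·110·120 = 6600.00, centroid at (196.67, 40.00).
ΣA = 25800.00 in², ΣAX̄ = 2834000.00 in³, ΣAȲ = 1416000.00 in³.
X̄ = 2834000.00/25800.00 = 109.84 in; Ȳ = 1416000.00/25800.00 = 54.88 in.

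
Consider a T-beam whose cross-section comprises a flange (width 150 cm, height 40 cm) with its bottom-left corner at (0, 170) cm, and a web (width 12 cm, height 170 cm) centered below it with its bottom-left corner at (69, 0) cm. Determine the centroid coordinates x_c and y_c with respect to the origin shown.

x_c = 75.00 cm, y_c = 163.36 cm

Part | A | x̄ᵢ | ȳᵢ | A·x̄ᵢ | A·ȳᵢ
web | 2040.00 | 75.00 | 85.00 | 153000.00 | 173400.00
flange | 6000.00 | 75.00 | 190.00 | 450000.00 | 1140000.00
Σ | 8040.00 |  |  | 603000.00 | 1313400.00
x_c = 603000.00 / 8040.00 = 75.00 cm
y_c = 1313400.00 / 8040.00 = 163.36 cm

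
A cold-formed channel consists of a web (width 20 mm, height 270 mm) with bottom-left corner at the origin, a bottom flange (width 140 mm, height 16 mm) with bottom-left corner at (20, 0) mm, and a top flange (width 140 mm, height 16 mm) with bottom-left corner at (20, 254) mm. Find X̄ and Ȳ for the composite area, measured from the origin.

Part | A | x̄ᵢ | ȳᵢ | A·x̄ᵢ | A·ȳᵢ
web | 5400.00 | 10.00 | 135.00 | 54000.00 | 729000.00
bottom flange | 2240.00 | 90.00 | 8.00 | 201600.00 | 17920.00
top flange | 2240.00 | 90.00 | 262.00 | 201600.00 | 586880.00
Σ | 9880.00 |  |  | 457200.00 | 1333800.00
X̄ = 457200.00 / 9880.00 = 46.28 mm
Ȳ = 1333800.00 / 9880.00 = 135.00 mm

X̄ = 46.28 mm, Ȳ = 135.00 mm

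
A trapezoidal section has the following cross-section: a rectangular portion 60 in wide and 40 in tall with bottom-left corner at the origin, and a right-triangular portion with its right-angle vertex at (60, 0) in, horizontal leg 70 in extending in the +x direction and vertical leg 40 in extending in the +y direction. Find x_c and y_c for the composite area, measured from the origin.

Part | A | x̄ᵢ | ȳᵢ | A·x̄ᵢ | A·ȳᵢ
rectangular portion | 2400.00 | 30.00 | 20.00 | 72000.00 | 48000.00
triangular portion | 1400.00 | 83.33 | 13.33 | 116666.67 | 18666.67
Σ | 3800.00 |  |  | 188666.67 | 66666.67
x_c = 188666.67 / 3800.00 = 49.65 in
y_c = 66666.67 / 3800.00 = 17.54 in

x_c = 49.65 in, y_c = 17.54 in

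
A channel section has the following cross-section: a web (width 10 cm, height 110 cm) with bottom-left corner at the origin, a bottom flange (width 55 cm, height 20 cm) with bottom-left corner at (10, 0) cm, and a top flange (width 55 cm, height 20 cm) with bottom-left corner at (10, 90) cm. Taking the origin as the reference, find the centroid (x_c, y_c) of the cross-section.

web: A = 10 × 110 = 1100.00, centroid at (5.00, 55.00).
bottom flange: A = 55 × 20 = 1100.00, centroid at (37.50, 10.00).
top flange: A = 55 × 20 = 1100.00, centroid at (37.50, 100.00).
ΣA = 3300.00 cm², ΣAx_c = 88000.00 cm³, ΣAy_c = 181500.00 cm³.
x_c = 88000.00/3300.00 = 26.67 cm; y_c = 181500.00/3300.00 = 55.00 cm.

x_c = 26.67 cm, y_c = 55.00 cm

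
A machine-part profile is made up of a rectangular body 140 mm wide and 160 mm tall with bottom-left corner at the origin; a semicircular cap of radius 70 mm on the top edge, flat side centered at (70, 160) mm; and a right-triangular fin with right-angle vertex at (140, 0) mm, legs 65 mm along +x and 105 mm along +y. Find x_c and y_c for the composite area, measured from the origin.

Part | A | x̄ᵢ | ȳᵢ | A·x̄ᵢ | A·ȳᵢ
rectangular body | 22400.00 | 70.00 | 80.00 | 1568000.00 | 1792000.00
semicircular top | 7696.90 | 70.00 | 189.71 | 538783.14 | 1460170.99
triangular fin | 3412.50 | 161.67 | 35.00 | 551687.50 | 119437.50
Σ | 33509.40 |  |  | 2658470.64 | 3371608.49
x_c = 2658470.64 / 33509.40 = 79.34 mm
y_c = 3371608.49 / 33509.40 = 100.62 mm

x_c = 79.34 mm, y_c = 100.62 mm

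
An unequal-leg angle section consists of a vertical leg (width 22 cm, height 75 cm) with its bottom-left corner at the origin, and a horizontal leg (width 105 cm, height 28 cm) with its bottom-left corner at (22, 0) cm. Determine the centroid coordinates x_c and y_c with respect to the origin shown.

x_c = 51.67 cm, y_c = 22.45 cm

vertical leg: A = 22 × 75 = 1650.00, centroid at (11.00, 37.50).
horizontal leg: A = 105 × 28 = 2940.00, centroid at (74.50, 14.00).
ΣA = 4590.00 cm², ΣAx_c = 237180.00 cm³, ΣAy_c = 103035.00 cm³.
x_c = 237180.00/4590.00 = 51.67 cm; y_c = 103035.00/4590.00 = 22.45 cm.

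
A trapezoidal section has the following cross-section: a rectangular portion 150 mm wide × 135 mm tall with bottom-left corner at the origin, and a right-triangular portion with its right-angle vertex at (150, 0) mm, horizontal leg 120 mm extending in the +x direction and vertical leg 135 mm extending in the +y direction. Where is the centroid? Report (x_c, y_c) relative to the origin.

x_c = 107.86 mm, y_c = 61.07 mm

Part | A | x̄ᵢ | ȳᵢ | A·x̄ᵢ | A·ȳᵢ
rectangular portion | 20250.00 | 75.00 | 67.50 | 1518750.00 | 1366875.00
triangular portion | 8100.00 | 190.00 | 45.00 | 1539000.00 | 364500.00
Σ | 28350.00 |  |  | 3057750.00 | 1731375.00
x_c = 3057750.00 / 28350.00 = 107.86 mm
y_c = 1731375.00 / 28350.00 = 61.07 mm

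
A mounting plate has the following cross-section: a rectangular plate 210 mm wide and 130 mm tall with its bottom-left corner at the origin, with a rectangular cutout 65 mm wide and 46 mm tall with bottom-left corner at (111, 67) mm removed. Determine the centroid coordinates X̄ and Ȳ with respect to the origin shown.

X̄ = 100.26 mm, Ȳ = 61.93 mm

plate: A = 210 × 130 = 27300.00, centroid at (105.00, 65.00).
hole: A = −(65 × 46) = -2990.00, centroid at (143.50, 90.00).
ΣA = 24310.00 mm²
ΣAX̄ = (27300.00)(105.00) + (-2990.00)(143.50) = 2437435.00 mm³
ΣAȲ = (27300.00)(65.00) + (-2990.00)(90.00) = 1505400.00 mm³
X̄ = 2437435.00 / 24310.00 = 100.26 mm
Ȳ = 1505400.00 / 24310.00 = 61.93 mm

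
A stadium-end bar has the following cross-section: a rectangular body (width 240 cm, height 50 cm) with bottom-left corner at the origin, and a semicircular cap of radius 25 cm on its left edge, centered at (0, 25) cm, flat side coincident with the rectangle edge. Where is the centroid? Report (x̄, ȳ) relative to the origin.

x̄ = 110.12 cm, ȳ = 25.00 cm

Part | A | x̄ᵢ | ȳᵢ | A·x̄ᵢ | A·ȳᵢ
rectangular body | 12000.00 | 120.00 | 25.00 | 1440000.00 | 300000.00
semicircular end | 981.75 | -10.61 | 25.00 | -10416.67 | 24543.69
Σ | 12981.75 |  |  | 1429583.33 | 324543.69
x̄ = 1429583.33 / 12981.75 = 110.12 cm
ȳ = 324543.69 / 12981.75 = 25.00 cm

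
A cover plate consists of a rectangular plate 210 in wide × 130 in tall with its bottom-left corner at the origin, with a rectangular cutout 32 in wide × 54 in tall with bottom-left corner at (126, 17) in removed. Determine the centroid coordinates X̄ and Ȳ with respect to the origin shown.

Part | A | x̄ᵢ | ȳᵢ | A·x̄ᵢ | A·ȳᵢ
plate | 27300.00 | 105.00 | 65.00 | 2866500.00 | 1774500.00
hole | -1728.00 | 142.00 | 44.00 | -245376.00 | -76032.00
Σ | 25572.00 |  |  | 2621124.00 | 1698468.00
X̄ = 2621124.00 / 25572.00 = 102.50 in
Ȳ = 1698468.00 / 25572.00 = 66.42 in

X̄ = 102.50 in, Ȳ = 66.42 in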